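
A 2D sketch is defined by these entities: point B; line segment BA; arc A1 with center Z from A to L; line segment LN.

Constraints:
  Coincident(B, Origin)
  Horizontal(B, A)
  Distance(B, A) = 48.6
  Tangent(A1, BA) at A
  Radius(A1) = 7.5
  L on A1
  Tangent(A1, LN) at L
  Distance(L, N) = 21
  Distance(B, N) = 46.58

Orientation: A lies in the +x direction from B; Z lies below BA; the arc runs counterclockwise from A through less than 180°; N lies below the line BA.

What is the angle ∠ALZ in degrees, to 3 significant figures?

49.5°

Checks: |ZL| = 7.500 ✓; ∠(ZL, LN) = 90.00° ✓; |LN| = 21.00 ✓; |BN| = 46.58 ✓.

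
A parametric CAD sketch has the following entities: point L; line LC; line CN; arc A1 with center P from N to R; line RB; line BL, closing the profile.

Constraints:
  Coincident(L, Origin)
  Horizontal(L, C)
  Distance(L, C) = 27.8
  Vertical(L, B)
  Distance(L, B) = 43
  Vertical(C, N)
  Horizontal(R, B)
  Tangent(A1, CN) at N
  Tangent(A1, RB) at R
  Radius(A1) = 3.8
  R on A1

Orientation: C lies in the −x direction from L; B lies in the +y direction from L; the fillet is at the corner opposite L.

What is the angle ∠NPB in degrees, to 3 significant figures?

171°

L is at the origin; LC is horizontal with |LC| = 27.8 and C on the −x side, so C = (-27.8, 0.00). L and B share the same x with |LB| = 43.0 and B on the +y side, so B = (0.00, 43.0). The virtual corner opposite L is at (-27.8, 43.0). Since A1 is tangent to CN there, PN ⟂ CN and A1 meets RB tangentially, so PR is at right angles to RB, with radius 3.8, so the center P sits 3.8 in from both sides at P = (-24.0, 39.2). That places the tangent points at N = (-27.8, 39.2) on CN and R = (-24.0, 43.0) on RB. Then cos ∠NPB = PN·PB / (|PN||PB|), giving 171°.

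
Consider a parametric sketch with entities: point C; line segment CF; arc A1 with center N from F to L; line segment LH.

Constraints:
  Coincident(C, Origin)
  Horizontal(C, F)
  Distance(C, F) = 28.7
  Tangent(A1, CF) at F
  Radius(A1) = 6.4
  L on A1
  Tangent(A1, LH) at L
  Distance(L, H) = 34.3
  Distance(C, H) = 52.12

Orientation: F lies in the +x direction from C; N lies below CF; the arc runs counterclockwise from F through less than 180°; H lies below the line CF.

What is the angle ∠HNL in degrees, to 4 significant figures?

79.43°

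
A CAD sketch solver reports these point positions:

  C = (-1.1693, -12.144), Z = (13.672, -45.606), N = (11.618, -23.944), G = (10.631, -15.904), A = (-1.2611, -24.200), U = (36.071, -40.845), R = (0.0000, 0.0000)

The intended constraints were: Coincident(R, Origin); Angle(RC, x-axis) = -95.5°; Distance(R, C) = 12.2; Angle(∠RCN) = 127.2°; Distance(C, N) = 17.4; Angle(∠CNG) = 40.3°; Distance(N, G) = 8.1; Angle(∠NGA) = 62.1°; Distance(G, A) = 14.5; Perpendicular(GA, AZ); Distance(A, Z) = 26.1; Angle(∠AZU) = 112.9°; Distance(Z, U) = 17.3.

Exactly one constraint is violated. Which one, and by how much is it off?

Distance(Z, U) = 17.3 — off by 5.60.

R = (0.00, 0.00) ✓; RC at -95.50° ✓; |RC| = 12.20 ✓; ∠RCN = 127.2° ✓; |CN| = 17.40 ✓; ∠CNG = 40.30° ✓; |NG| = 8.100 ✓; ∠NGA = 62.10° ✓; |GA| = 14.50 ✓; ∠(GA, AZ) = 90.00° ✓; |AZ| = 26.10 ✓; ∠AZU = 112.9° ✓; |ZU| = 22.90 ✗.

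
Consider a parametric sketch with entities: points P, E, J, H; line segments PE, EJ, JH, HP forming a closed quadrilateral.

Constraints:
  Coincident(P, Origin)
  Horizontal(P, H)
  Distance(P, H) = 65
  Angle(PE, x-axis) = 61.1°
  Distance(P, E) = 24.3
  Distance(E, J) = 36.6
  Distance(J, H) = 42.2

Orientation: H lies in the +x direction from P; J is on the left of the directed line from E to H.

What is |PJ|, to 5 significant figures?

58.108

Checks: |EJ| = 36.60 ✓; |JH| = 42.20 ✓.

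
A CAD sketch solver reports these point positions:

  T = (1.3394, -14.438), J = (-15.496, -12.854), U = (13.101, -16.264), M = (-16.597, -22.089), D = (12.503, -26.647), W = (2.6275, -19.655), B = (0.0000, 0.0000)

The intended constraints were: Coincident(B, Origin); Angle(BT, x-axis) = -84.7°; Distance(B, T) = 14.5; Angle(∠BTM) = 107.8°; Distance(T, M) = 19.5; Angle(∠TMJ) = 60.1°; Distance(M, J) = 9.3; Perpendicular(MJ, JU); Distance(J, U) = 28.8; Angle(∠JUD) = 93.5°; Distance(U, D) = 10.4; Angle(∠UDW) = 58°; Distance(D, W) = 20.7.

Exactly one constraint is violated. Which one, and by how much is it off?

Distance(D, W) = 20.7 — off by 8.60.

B = (0.00, 0.00) ✓; BT at -84.70° ✓; |BT| = 14.50 ✓; ∠BTM = 107.8° ✓; |TM| = 19.50 ✓; ∠TMJ = 60.10° ✓; |MJ| = 9.300 ✓; ∠(MJ, JU) = 90.00° ✓; |JU| = 28.80 ✓; ∠JUD = 93.50° ✓; |UD| = 10.40 ✓; ∠UDW = 58.00° ✓; |DW| = 12.10 ✗.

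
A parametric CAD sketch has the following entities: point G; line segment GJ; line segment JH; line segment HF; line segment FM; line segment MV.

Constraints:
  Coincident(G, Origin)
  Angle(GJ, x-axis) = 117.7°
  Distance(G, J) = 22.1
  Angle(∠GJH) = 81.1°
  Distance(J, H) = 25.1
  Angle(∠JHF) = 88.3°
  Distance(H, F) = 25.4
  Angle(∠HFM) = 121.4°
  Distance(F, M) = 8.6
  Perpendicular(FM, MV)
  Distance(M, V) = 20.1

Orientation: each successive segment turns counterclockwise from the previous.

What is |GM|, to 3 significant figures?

15.6

∠JHF = 88.3° gives HF at -51.7° from the x-axis; with |HF| = 25.4, F = (-14.7, -15.3). ∠HFM = 121.4° gives FM at 6.90° from the x-axis; with |FM| = 8.6, M = (-6.14, -14.3). Then |GM| = |M − G| = 15.6.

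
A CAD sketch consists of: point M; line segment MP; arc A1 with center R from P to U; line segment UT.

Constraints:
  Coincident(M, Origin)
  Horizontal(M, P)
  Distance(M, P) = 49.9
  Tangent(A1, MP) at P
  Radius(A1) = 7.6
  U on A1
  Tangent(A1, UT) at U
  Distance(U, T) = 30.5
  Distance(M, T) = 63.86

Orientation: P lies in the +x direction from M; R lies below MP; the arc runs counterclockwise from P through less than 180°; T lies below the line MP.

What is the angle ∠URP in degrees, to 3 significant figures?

105°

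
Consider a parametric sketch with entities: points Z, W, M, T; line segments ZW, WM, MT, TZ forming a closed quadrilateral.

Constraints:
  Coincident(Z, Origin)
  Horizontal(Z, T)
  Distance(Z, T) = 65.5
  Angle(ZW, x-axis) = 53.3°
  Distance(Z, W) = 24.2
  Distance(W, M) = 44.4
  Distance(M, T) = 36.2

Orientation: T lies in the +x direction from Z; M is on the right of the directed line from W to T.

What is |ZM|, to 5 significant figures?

40.429

Checks: |WM| = 44.40 ✓; |MT| = 36.20 ✓.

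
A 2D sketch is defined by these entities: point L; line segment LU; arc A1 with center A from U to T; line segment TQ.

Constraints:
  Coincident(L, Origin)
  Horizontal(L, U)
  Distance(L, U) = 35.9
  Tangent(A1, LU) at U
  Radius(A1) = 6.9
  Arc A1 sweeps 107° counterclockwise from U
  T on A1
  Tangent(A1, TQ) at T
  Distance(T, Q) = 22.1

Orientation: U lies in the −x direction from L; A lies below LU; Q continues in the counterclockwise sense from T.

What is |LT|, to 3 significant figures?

43.4

Since A1 is tangent to LU there, AU ⟂ LU, so A = U + (0, -6.9) = (-35.9, -6.90). On A1, U sits at bearing 90° from A; a 107° counterclockwise sweep puts T at bearing 197°, so T = A + 6.9·(cos 197°, sin 197°) = (-42.5, -8.92). Then |LT| = |T − L| = 43.4.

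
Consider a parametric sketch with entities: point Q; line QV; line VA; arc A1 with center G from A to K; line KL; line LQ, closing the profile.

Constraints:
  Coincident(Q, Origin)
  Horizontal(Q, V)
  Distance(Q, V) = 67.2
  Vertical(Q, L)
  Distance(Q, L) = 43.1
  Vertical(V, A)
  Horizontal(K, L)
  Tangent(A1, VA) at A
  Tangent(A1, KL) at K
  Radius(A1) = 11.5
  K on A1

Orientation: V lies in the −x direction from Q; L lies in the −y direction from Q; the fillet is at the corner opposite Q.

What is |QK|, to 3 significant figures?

70.4

Q is at the origin; QV is horizontal with |QV| = 67.2 and V on the −x side, so V = (-67.2, 0.00). QL is vertical with |QL| = 43.1 and L on the −y side, so L = (0.00, -43.1). The virtual corner opposite Q is at (-67.2, -43.1). A1 meets VA tangentially, so GA is at right angles to VA and the tangent condition forces GK to be normal to KL, with radius 11.5, so the center G sits 11.5 in from both sides at G = (-55.7, -31.6). That places the tangent points at A = (-67.2, -31.6) on VA and K = (-55.7, -43.1) on KL. Then |QK| = |K − Q| = 70.4.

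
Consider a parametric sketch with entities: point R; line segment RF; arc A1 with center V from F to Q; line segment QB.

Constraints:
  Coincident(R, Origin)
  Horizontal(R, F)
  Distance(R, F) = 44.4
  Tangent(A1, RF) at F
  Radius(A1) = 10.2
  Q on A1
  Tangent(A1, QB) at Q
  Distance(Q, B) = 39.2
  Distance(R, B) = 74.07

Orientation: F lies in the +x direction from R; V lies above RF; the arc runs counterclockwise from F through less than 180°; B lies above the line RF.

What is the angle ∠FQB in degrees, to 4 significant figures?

135.6°

R is at the origin; R and F share the same y with |RF| = 44.4 and F on the +x side, so F = (44.40, 0.000). A1 meets RF tangentially, so VF is at right angles to RF, so V = F + (0, 10.2) = (44.40, 10.20). Since VQ ⟂ QB (tangency), |VB| = √(10.2² + 39.2²) = 40.51 regardless of where Q sits on A1. So B lies on both circle(R, 74.07) and circle(V, 40.51); the above-RF intersection is B = (55.38, 49.19). Q is the foot of the tangent from B: Q = (54.60, 9.997).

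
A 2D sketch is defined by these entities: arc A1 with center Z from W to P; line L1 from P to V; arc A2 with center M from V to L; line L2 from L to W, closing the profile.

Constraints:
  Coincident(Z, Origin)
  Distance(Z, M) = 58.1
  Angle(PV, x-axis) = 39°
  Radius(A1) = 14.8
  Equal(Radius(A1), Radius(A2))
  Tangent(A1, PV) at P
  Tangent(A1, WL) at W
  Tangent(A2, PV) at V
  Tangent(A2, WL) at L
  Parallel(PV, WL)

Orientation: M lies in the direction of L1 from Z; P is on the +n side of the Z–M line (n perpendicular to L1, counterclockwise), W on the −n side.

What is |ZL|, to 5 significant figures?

59.955

Tangency of A1 to both parallel lines with radius 14.8 puts P and W at Z ± 14.8·n: P = (-9.3139, 11.502), W = (9.3139, -11.502). Equal radii place V and L the same way about M: V = M + 14.8·n = (35.838, 48.065), L = M − 14.8·n = (54.466, 25.062). Then |ZL| = |L − Z| = 59.955.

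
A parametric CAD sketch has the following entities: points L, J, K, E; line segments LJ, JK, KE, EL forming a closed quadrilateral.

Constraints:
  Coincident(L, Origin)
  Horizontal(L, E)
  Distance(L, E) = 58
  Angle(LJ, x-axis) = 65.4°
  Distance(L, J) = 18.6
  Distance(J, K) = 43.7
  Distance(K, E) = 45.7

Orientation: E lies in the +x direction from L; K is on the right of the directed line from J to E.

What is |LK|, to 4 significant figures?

31.96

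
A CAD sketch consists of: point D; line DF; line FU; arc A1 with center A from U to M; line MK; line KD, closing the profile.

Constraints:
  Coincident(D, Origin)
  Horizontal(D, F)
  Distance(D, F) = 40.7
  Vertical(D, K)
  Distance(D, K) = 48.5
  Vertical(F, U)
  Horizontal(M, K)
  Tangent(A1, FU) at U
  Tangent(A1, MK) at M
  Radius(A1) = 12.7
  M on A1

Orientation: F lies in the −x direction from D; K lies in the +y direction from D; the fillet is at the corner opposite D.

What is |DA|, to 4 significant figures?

45.45

D is at the origin; D and F share the same y with |DF| = 40.7 and F on the −x side, so F = (-40.70, 0.000). D and K share the same x with |DK| = 48.5 and K on the +y side, so K = (0.000, 48.50). The virtual corner opposite D is at (-40.70, 48.50). The tangent condition forces AU to be normal to FU and since A1 is tangent to MK there, AM ⟂ MK, with radius 12.7, so the center A sits 12.7 in from both sides at A = (-28.00, 35.80). Then |DA| = |A − D| = 45.45.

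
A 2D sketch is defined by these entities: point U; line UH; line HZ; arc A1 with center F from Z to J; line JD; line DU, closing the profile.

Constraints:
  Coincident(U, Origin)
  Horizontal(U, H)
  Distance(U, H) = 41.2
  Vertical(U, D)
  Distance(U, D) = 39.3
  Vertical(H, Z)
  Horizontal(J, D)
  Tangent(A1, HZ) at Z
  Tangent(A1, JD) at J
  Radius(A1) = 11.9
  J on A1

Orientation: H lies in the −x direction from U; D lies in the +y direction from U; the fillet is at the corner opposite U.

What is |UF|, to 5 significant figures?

40.115

U is at the origin; UH is horizontal with |UH| = 41.2 and H on the −x side, so H = (-41.200, 0.0000). UD is vertical with |UD| = 39.3 and D on the +y side, so D = (0.0000, 39.300). The virtual corner opposite U is at (-41.200, 39.300). Since A1 is tangent to HZ there, FZ ⟂ HZ and the tangent condition forces FJ to be normal to JD, with radius 11.9, so the center F sits 11.9 in from both sides at F = (-29.300, 27.400). Then |UF| = |F − U| = 40.115.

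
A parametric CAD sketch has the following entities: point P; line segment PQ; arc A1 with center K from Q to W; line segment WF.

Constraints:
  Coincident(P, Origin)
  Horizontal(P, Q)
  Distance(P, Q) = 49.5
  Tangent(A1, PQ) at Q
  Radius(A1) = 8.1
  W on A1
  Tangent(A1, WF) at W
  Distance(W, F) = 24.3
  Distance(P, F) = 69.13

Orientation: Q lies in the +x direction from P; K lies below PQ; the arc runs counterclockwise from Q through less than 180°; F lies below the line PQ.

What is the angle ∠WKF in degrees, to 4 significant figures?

71.57°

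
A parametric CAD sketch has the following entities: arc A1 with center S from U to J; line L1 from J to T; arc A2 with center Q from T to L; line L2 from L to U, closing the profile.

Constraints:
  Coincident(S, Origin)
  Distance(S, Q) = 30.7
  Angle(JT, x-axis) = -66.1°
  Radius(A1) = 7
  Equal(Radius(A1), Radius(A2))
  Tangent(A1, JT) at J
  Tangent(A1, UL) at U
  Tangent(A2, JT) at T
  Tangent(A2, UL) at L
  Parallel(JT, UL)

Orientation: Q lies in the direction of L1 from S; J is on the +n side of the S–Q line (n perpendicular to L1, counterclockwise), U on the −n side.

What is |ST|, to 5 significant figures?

31.488

The slot axis is L1's direction at -66.1°, so u = (cos -66.1°, sin -66.1°) = (0.40514, -0.91425) and n = (−sin -66.1°, cos -66.1°) = (0.91425, 0.40514). S is at the origin and Q lies 30.7 along u from S, so Q = 30.7·u = (12.438, -28.068). Tangency of A1 to both parallel lines with radius 7.0 puts J and U at S ± 7.0·n: J = (6.3998, 2.8360), U = (-6.3998, -2.8360). Equal radii place T and L the same way about Q: T = Q + 7.0·n = (18.838, -25.232), L = Q − 7.0·n = (6.0381, -30.904). Then |ST| = |T − S| = 31.488.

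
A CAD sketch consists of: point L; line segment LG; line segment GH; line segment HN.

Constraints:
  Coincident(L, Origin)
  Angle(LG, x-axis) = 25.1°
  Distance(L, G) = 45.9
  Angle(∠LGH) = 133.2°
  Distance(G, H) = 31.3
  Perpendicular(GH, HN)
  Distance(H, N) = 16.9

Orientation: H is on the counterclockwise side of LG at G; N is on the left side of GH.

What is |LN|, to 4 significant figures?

64.87

L is at the origin; LG runs at 25.1° with length 45.9, so G = 45.9·(cos 25.1°, sin 25.1°) = (41.57, 19.47). ∠LGH = 133.2°, so GH runs at 25.1° + (180° − 133.2°) = 71.90° from the x-axis; with |GH| = 31.3, H = G + 31.3·(cos 71.90°, sin 71.90°) = (51.29, 49.22). GH is perpendicular to HN; with |HN| = 16.9 on the left of GH, N = H + 16.9·(-0.9505, 0.3107) = (35.23, 54.47). Then |LN| = |N − L| = 64.87.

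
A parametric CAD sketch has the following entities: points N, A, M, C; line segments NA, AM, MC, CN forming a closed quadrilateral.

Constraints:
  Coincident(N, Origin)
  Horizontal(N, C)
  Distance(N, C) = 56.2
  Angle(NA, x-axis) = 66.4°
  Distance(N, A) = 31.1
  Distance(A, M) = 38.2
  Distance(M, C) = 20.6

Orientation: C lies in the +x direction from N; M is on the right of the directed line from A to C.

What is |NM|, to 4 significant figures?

35.73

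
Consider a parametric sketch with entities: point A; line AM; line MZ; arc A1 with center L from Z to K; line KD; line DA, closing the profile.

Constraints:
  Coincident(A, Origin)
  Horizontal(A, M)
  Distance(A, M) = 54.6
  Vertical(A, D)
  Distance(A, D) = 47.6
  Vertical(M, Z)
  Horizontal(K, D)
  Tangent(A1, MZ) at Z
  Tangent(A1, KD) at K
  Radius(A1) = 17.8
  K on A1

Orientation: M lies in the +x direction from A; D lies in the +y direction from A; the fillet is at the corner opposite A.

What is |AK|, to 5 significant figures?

60.166

A is at the origin; AM is horizontal with |AM| = 54.6 and M on the +x side, so M = (54.600, 0.0000). AD is vertical with |AD| = 47.6 and D on the +y side, so D = (0.0000, 47.600). The virtual corner opposite A is at (54.600, 47.600). Since A1 is tangent to MZ there, LZ ⟂ MZ and the tangent condition forces LK to be normal to KD, with radius 17.8, so the center L sits 17.8 in from both sides at L = (36.800, 29.800). That places the tangent points at Z = (54.600, 29.800) on MZ and K = (36.800, 47.600) on KD. Then |AK| = |K − A| = 60.166.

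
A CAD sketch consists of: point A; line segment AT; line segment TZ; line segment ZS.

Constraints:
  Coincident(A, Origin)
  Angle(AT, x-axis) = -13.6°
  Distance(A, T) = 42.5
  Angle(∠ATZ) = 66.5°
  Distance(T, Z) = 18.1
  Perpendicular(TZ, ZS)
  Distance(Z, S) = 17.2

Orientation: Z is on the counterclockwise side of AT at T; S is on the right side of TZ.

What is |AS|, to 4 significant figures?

56.19

A is at the origin; AT runs at -13.6° with length 42.5, so T = 42.5·(cos -13.6°, sin -13.6°) = (41.31, -9.994). ∠ATZ = 66.5°, so TZ runs at -13.6° + (180° − 66.5°) = 99.90° from the x-axis; with |TZ| = 18.1, Z = T + 18.1·(cos 99.90°, sin 99.90°) = (38.20, 7.837). TZ is perpendicular to ZS; with |ZS| = 17.2 on the right of TZ, S = Z + 17.2·(0.9851, 0.1719) = (55.14, 10.79). Then |AS| = |S − A| = 56.19.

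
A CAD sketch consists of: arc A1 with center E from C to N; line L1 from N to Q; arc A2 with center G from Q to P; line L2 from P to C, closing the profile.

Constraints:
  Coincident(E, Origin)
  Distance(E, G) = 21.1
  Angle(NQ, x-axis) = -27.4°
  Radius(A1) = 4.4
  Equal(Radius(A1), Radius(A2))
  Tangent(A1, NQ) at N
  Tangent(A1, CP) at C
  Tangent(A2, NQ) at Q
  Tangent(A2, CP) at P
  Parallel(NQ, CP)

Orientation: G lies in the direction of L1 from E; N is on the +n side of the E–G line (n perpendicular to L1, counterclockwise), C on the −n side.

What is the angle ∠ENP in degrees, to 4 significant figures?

67.36°

The slot axis is L1's direction at -27.4°, so u = (cos -27.4°, sin -27.4°) = (0.8878, -0.4602) and n = (−sin -27.4°, cos -27.4°) = (0.4602, 0.8878). E is at the origin and G lies 21.1 along u from E, so G = 21.1·u = (18.73, -9.710). Tangency of A1 to both parallel lines with radius 4.4 puts N and C at E ± 4.4·n: N = (2.025, 3.906), C = (-2.025, -3.906). Equal radii place Q and P the same way about G: Q = G + 4.4·n = (20.76, -5.804), P = G − 4.4·n = (16.71, -13.62). Then cos ∠ENP = NE·NP / (|NE||NP|), giving 67.36°.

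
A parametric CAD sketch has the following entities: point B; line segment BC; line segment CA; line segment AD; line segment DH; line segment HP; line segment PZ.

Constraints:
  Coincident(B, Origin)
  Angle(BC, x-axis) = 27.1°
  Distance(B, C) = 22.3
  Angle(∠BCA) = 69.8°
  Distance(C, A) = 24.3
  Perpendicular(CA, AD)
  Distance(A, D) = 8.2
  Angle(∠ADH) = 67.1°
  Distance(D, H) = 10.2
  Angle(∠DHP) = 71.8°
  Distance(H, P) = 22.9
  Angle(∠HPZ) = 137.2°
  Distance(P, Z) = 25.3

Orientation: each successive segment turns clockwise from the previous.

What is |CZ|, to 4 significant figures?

57.31

B is at the origin; BC runs at 27.1° with length 22.3, so C = (19.85, 10.16). ∠BCA = 69.8° gives CA at -83.10° from the x-axis; with |CA| = 24.3, A = (22.77, -13.97). The perpendicularity gives AD at right angles to CA, so AD runs at -173.1°; with |AD| = 8.2, D = (14.63, -14.95). ∠ADH = 67.1° gives DH at 74.00° from the x-axis; with |DH| = 10.2, H = (17.44, -5.146). ∠DHP = 71.8° gives HP at -34.20° from the x-axis; with |HP| = 22.9, P = (36.38, -18.02). ∠HPZ = 137.2° gives PZ at -77.00° from the x-axis; with |PZ| = 25.3, Z = (42.07, -42.67). Then |CZ| = |Z − C| = 57.31.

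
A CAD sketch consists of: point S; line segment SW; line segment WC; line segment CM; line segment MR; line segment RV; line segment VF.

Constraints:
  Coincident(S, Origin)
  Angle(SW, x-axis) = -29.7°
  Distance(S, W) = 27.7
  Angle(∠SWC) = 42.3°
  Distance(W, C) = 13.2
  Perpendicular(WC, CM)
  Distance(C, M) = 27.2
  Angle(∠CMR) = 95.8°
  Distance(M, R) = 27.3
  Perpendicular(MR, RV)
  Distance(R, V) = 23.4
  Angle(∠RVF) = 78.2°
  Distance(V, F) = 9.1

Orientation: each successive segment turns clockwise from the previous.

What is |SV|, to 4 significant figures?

38.71

S is at the origin; SW runs at -29.7° with length 27.7, so W = (24.06, -13.72). ∠SWC = 42.3° gives WC at -167.4° from the x-axis; with |WC| = 13.2, C = (11.18, -16.60). WC is perpendicular to CM, so CM runs at 102.6°; with |CM| = 27.2, M = (5.245, 9.941). ∠CMR = 95.8° gives MR at 18.40° from the x-axis; with |MR| = 27.3, R = (31.15, 18.56). MR is perpendicular to RV, so RV runs at -71.60°; with |RV| = 23.4, V = (38.54, -3.645). Then |SV| = |V − S| = 38.71.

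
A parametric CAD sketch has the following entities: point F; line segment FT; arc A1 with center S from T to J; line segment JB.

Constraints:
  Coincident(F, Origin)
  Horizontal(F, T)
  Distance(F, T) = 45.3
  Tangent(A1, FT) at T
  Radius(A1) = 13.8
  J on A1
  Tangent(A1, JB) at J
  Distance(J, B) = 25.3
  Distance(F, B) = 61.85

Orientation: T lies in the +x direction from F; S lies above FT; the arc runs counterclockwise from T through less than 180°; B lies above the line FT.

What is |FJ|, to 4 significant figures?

60.90

F is at the origin; FT is horizontal with |FT| = 45.3 and T on the +x side, so T = (45.30, 0.000). Tangency of A1 to FT means the radius ST is perpendicular to FT, so S = T + (0, 13.8) = (45.30, 13.80). Since SJ ⟂ JB (tangency), |SB| = √(13.8² + 25.3²) = 28.82 regardless of where J sits on A1. So B lies on both circle(F, 61.85) and circle(S, 28.82); the above-FT intersection is B = (44.83, 42.62). J is the foot of the tangent from B: J = (57.30, 20.61).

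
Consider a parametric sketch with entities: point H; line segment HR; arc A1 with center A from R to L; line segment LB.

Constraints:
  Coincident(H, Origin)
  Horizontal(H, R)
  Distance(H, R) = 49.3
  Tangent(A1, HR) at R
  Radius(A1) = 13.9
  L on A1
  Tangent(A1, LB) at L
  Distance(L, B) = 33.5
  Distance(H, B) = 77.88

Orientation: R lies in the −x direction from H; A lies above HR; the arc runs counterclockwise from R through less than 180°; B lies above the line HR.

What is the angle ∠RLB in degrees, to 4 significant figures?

114.2°

Checks: |AL| = 13.90 ✓; ∠(AL, LB) = 90.00° ✓; |LB| = 33.50 ✓; |HB| = 77.88 ✓.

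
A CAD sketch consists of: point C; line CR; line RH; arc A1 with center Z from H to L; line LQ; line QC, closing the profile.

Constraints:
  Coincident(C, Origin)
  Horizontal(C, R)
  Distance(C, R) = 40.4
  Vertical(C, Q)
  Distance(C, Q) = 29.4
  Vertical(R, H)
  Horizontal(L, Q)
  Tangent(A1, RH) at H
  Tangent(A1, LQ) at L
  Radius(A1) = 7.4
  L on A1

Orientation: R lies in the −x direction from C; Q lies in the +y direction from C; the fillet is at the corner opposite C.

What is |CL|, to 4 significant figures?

44.20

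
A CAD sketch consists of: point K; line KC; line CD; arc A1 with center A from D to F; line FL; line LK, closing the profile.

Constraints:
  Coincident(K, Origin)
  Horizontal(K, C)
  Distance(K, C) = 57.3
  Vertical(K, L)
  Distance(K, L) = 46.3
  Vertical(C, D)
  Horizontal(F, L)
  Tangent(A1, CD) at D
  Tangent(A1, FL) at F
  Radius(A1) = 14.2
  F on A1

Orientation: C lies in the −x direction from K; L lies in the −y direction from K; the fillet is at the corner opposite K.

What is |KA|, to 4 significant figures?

53.74

K and L share the same x with |KL| = 46.3 and L on the −y side, so L = (0.000, -46.30). The virtual corner opposite K is at (-57.30, -46.30). A1 meets CD tangentially, so AD is at right angles to CD and since A1 is tangent to FL there, AF ⟂ FL, with radius 14.2, so the center A sits 14.2 in from both sides at A = (-43.10, -32.10). Then |KA| = |A − K| = 53.74.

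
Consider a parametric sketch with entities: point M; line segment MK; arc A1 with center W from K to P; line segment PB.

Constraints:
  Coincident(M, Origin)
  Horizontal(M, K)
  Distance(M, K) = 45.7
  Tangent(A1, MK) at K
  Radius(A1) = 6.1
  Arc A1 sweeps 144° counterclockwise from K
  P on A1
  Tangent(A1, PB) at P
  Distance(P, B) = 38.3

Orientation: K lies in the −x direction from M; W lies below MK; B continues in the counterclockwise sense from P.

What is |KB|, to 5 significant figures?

43.315

M is at the origin; MK is horizontal with |MK| = 45.7 and K on the −x side, so K = (-45.700, 0.0000). The tangent condition forces WK to be normal to MK, so W = K + (0, -6.1) = (-45.700, -6.1000). On A1, K sits at bearing 90° from W; a 144° counterclockwise sweep puts P at bearing 234°, so P = W + 6.1·(cos 234°, sin 234°) = (-49.285, -11.035). A1 meets PB tangentially, so WP is at right angles to PB, so PB runs along (−sin 234°, cos 234°); with |PB| = 38.3, B = (-18.300, -33.547). Then |KB| = |B − K| = 43.315.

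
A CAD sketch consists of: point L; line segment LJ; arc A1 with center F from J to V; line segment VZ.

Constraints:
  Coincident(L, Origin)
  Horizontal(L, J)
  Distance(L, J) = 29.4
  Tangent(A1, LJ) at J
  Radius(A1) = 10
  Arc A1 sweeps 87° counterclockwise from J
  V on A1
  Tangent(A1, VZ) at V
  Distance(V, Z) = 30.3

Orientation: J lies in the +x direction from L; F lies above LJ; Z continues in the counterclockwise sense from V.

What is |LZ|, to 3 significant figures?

57.1

L is at the origin; LJ is horizontal with |LJ| = 29.4 and J on the +x side, so J = (29.4, 0.00). The tangent condition forces FJ to be normal to LJ, so F = J + (0, 10) = (29.4, 10.0). On A1, J sits at bearing -90° from F; an 87° counterclockwise sweep puts V at bearing -3°, so V = F + 10.0·(cos -3°, sin -3°) = (39.4, 9.48). A1 meets VZ tangentially, so FV is at right angles to VZ, so VZ runs along (−sin -3°, cos -3°); with |VZ| = 30.3, Z = (41.0, 39.7). Then |LZ| = |Z − L| = 57.1.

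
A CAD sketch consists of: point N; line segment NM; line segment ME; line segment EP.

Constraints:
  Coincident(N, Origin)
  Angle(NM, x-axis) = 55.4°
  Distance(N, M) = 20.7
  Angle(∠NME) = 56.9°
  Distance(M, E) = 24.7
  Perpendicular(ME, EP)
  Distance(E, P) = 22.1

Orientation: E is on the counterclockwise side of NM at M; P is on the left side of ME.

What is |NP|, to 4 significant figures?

14.22

N is at the origin; NM runs at 55.4° with length 20.7, so M = 20.7·(cos 55.4°, sin 55.4°) = (11.75, 17.04). ∠NME = 56.9°, so ME runs at 55.4° + (180° − 56.9°) = 178.5° from the x-axis; with |ME| = 24.7, E = M + 24.7·(cos 178.5°, sin 178.5°) = (-12.94, 17.69). ME is perpendicular to EP; with |EP| = 22.1 on the left of ME, P = E + 22.1·(-0.02618, -0.9997) = (-13.52, -4.407). Then |NP| = |P − N| = 14.22.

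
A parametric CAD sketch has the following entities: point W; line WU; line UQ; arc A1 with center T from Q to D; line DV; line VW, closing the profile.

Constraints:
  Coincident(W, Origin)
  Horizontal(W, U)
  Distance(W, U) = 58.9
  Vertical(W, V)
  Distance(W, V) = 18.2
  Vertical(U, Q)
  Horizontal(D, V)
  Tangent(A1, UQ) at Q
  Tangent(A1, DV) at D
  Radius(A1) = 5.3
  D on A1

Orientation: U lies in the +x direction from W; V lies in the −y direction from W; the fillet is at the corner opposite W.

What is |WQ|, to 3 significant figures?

60.3

W is at the origin; WU is horizontal with |WU| = 58.9 and U on the +x side, so U = (58.9, 0.00). W and V share the same x with |WV| = 18.2 and V on the −y side, so V = (0.00, -18.2). The virtual corner opposite W is at (58.9, -18.2). A1 meets UQ tangentially, so TQ is at right angles to UQ and A1 meets DV tangentially, so TD is at right angles to DV, with radius 5.3, so the center T sits 5.3 in from both sides at T = (53.6, -12.9). That places the tangent points at Q = (58.9, -12.9) on UQ and D = (53.6, -18.2) on DV. Then |WQ| = |Q − W| = 60.3.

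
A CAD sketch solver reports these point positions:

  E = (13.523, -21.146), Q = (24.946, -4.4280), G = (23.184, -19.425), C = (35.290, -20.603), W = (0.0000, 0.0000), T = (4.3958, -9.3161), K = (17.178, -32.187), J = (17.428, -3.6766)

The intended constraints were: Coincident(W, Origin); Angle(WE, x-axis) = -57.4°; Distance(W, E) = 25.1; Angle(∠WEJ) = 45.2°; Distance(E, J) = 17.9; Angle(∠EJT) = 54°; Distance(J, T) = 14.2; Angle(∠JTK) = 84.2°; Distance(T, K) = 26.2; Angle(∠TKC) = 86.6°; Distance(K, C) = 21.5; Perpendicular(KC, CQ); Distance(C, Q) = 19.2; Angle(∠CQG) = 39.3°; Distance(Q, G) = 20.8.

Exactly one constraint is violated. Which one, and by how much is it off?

Distance(Q, G) = 20.8 — off by 5.70.

W = (0.00, 0.00) ✓; WE at -57.40° ✓; |WE| = 25.10 ✓; ∠WEJ = 45.20° ✓; |EJ| = 17.90 ✓; ∠EJT = 54.00° ✓; |JT| = 14.20 ✓; ∠JTK = 84.20° ✓; |TK| = 26.20 ✓; ∠TKC = 86.60° ✓; |KC| = 21.50 ✓; ∠(KC, CQ) = 90.00° ✓; |CQ| = 19.20 ✓; ∠CQG = 39.30° ✓; |QG| = 15.10 ✗.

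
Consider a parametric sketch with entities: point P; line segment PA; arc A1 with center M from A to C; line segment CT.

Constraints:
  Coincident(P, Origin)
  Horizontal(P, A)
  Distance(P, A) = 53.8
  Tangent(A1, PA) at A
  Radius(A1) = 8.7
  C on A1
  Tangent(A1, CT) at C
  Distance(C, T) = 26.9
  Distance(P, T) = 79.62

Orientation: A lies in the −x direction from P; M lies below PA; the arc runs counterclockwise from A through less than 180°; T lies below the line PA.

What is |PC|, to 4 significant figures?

61.54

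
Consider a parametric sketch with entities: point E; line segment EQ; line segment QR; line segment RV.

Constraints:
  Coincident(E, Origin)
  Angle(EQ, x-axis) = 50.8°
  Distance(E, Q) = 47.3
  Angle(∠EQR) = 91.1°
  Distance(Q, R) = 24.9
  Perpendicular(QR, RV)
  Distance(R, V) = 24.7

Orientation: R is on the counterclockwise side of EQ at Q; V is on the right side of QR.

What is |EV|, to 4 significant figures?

76.48

E is at the origin; EQ runs at 50.8° with length 47.3, so Q = 47.3·(cos 50.8°, sin 50.8°) = (29.89, 36.65). ∠EQR = 91.1°, so QR runs at 50.8° + (180° − 91.1°) = 139.7° from the x-axis; with |QR| = 24.9, R = Q + 24.9·(cos 139.7°, sin 139.7°) = (10.90, 52.76). QR ⟂ RV; with |RV| = 24.7 on the right of QR, V = R + 24.7·(0.6468, 0.7627) = (26.88, 71.60). Then |EV| = |V − E| = 76.48.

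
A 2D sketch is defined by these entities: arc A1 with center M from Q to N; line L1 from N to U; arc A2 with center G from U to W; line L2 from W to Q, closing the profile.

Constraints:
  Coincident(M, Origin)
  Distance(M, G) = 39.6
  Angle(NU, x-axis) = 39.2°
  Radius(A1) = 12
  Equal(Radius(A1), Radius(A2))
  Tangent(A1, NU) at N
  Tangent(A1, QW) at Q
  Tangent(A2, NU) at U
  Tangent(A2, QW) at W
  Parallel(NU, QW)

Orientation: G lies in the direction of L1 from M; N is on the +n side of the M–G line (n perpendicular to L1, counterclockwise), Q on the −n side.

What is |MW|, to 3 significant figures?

41.4

Tangency of A1 to both parallel lines with radius 12.0 puts N and Q at M ± 12.0·n: N = (-7.58, 9.30), Q = (7.58, -9.30). Equal radii place U and W the same way about G: U = G + 12.0·n = (23.1, 34.3), W = G − 12.0·n = (38.3, 15.7). Then |MW| = |W − M| = 41.4.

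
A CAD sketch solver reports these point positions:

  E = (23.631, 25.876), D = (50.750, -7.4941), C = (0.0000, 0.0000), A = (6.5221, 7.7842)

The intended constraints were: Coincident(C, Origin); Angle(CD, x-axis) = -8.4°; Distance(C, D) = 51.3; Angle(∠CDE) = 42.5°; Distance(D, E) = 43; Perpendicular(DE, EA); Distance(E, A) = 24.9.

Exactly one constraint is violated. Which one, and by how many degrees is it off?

Perpendicular(DE, EA) — off by 7.50°.

C = (0.00, 0.00) ✓; CD at -8.400° ✓; |CD| = 51.30 ✓; ∠CDE = 42.50° ✓; |DE| = 43.00 ✓; ∠(DE, EA) = 97.50° ✗; |EA| = 24.90 ✓.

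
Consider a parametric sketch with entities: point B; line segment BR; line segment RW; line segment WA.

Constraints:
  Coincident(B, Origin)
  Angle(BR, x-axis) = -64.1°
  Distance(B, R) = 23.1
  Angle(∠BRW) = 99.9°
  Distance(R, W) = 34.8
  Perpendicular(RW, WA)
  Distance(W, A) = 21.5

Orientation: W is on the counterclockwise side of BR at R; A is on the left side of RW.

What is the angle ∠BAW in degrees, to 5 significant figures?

91.855°

B is at the origin; BR runs at -64.1° with length 23.1, so R = 23.1·(cos -64.1°, sin -64.1°) = (10.090, -20.780). ∠BRW = 99.9°, so RW runs at -64.1° + (180° − 99.9°) = 16.000° from the x-axis; with |RW| = 34.8, W = R + 34.8·(cos 16.000°, sin 16.000°) = (43.542, -11.188). RW ⟂ WA; with |WA| = 21.5 on the left of RW, A = W + 21.5·(-0.27564, 0.96126) = (37.616, 9.4795). Then cos ∠BAW = AB·AW / (|AB||AW|), giving 91.855°.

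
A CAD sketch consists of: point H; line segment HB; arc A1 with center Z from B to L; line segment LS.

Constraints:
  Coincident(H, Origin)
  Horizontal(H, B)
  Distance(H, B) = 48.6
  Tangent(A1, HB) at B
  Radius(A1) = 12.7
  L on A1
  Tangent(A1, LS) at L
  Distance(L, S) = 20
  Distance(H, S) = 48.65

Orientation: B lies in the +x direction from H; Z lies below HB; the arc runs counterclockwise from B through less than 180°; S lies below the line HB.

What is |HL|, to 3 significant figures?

38.1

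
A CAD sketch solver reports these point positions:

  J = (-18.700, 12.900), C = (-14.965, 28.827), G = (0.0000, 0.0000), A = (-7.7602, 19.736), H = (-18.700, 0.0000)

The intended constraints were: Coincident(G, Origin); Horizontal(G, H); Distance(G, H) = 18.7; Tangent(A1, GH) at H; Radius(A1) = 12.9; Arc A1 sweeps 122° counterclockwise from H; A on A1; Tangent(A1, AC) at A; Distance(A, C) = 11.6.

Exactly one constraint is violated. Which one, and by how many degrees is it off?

Tangent(A1, AC) at A — off by 6.40°.

G = (0.00, 0.00) ✓; G.y = 0.00, H.y = 0.00 ✓; |GH| = 18.70 ✓; ∠(JH, HG) = 90.00° ✓; |JH| = 12.90 ✓; bearing(J→A) − bearing(J→H) = 122.0° ✓; |JA| = 12.90 ✓; ∠(JA, AC) = 83.60° ✗; |AC| = 11.60 ✓.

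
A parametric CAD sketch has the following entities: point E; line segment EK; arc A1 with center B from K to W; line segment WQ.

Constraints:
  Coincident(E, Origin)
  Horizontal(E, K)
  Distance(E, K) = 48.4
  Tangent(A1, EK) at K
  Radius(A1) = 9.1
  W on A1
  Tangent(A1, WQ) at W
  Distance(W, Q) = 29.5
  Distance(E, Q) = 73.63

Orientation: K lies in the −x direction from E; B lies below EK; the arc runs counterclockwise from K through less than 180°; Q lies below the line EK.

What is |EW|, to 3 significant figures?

57.6

Checks: |BW| = 9.100 ✓; ∠(BW, WQ) = 90.00° ✓; |WQ| = 29.50 ✓; |EQ| = 73.63 ✓.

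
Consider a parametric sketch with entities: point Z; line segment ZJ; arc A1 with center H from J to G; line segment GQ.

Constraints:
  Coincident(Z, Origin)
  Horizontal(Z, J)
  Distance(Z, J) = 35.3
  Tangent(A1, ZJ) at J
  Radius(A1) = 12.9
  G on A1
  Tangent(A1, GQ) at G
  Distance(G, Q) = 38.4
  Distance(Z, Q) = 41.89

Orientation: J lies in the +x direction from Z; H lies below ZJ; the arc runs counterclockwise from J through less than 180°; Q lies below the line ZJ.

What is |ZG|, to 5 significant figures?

24.816

Checks: |HG| = 12.90 ✓; ∠(HG, GQ) = 90.00° ✓; |GQ| = 38.40 ✓; |ZQ| = 41.89 ✓.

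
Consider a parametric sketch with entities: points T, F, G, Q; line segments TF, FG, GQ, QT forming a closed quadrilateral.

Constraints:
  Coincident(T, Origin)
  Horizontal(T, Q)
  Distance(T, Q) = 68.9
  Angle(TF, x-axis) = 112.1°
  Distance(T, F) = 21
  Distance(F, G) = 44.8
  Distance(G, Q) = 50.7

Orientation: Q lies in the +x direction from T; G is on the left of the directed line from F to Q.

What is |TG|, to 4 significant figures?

49.51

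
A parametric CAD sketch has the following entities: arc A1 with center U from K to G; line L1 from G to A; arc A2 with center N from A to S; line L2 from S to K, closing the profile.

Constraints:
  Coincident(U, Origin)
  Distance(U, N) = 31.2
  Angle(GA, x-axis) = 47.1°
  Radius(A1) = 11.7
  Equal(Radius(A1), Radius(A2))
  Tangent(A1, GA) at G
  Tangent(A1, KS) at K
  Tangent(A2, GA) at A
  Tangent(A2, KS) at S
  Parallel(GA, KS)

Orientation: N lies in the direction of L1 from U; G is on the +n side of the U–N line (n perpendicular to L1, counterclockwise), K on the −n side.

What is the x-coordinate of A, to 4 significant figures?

12.67

The slot axis is L1's direction at 47.1°, so u = (cos 47.1°, sin 47.1°) = (0.6807, 0.7325) and n = (−sin 47.1°, cos 47.1°) = (-0.7325, 0.6807). U is at the origin and N lies 31.2 along u from U, so N = 31.2·u = (21.24, 22.86). Tangency of A1 to both parallel lines with radius 11.7 puts G and K at U ± 11.7·n: G = (-8.571, 7.964), K = (8.571, -7.964). Equal radii place A and S the same way about N: A = N + 11.7·n = (12.67, 30.82), S = N − 11.7·n = (29.81, 14.89). So A.x = 12.67.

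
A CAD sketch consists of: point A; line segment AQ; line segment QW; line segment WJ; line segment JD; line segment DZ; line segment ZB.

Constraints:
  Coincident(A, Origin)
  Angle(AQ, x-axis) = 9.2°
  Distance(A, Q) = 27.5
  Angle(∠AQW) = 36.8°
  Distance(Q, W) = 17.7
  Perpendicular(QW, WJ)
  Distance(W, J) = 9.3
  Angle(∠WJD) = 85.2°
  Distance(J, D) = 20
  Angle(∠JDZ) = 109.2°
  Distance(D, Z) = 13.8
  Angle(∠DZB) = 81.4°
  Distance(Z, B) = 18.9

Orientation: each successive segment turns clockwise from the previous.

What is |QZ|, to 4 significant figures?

8.062

A is at the origin; AQ runs at 9.2° with length 27.5, so Q = (27.15, 4.397). ∠AQW = 36.8° gives QW at -134.0° from the x-axis; with |QW| = 17.7, W = (14.85, -8.336). The perpendicularity gives WJ at right angles to QW, so WJ runs at 136.0°; with |WJ| = 9.3, J = (8.161, -1.875). ∠WJD = 85.2° gives JD at 41.20° from the x-axis; with |JD| = 20.0, D = (23.21, 11.30). ∠JDZ = 109.2° gives DZ at -29.60° from the x-axis; with |DZ| = 13.8, Z = (35.21, 4.482). Then |QZ| = |Z − Q| = 8.062.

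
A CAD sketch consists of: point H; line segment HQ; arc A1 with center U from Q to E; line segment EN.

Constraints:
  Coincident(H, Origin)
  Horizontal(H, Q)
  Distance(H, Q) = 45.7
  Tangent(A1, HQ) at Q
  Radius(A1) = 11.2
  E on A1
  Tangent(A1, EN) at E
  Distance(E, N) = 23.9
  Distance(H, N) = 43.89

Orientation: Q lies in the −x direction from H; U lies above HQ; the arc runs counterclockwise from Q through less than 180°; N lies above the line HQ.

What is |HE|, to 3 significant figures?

35.9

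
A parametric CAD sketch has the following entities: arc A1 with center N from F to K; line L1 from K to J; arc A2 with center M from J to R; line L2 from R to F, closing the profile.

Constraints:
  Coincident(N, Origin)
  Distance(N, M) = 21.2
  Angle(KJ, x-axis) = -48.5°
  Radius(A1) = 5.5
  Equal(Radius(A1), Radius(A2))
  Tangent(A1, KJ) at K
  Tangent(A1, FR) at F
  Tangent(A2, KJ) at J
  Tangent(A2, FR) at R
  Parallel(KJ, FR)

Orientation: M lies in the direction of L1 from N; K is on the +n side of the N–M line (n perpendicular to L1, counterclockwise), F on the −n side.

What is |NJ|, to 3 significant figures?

21.9

Tangency of A1 to both parallel lines with radius 5.5 puts K and F at N ± 5.5·n: K = (4.12, 3.64), F = (-4.12, -3.64). Equal radii place J and R the same way about M: J = M + 5.5·n = (18.2, -12.2), R = M − 5.5·n = (9.93, -19.5). Then |NJ| = |J − N| = 21.9.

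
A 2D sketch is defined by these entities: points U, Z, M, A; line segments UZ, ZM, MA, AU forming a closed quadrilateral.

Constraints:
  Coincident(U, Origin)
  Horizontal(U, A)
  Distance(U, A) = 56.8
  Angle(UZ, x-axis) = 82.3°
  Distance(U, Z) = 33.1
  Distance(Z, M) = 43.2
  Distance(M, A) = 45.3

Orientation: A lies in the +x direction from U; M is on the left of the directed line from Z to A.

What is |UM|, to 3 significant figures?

63.8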